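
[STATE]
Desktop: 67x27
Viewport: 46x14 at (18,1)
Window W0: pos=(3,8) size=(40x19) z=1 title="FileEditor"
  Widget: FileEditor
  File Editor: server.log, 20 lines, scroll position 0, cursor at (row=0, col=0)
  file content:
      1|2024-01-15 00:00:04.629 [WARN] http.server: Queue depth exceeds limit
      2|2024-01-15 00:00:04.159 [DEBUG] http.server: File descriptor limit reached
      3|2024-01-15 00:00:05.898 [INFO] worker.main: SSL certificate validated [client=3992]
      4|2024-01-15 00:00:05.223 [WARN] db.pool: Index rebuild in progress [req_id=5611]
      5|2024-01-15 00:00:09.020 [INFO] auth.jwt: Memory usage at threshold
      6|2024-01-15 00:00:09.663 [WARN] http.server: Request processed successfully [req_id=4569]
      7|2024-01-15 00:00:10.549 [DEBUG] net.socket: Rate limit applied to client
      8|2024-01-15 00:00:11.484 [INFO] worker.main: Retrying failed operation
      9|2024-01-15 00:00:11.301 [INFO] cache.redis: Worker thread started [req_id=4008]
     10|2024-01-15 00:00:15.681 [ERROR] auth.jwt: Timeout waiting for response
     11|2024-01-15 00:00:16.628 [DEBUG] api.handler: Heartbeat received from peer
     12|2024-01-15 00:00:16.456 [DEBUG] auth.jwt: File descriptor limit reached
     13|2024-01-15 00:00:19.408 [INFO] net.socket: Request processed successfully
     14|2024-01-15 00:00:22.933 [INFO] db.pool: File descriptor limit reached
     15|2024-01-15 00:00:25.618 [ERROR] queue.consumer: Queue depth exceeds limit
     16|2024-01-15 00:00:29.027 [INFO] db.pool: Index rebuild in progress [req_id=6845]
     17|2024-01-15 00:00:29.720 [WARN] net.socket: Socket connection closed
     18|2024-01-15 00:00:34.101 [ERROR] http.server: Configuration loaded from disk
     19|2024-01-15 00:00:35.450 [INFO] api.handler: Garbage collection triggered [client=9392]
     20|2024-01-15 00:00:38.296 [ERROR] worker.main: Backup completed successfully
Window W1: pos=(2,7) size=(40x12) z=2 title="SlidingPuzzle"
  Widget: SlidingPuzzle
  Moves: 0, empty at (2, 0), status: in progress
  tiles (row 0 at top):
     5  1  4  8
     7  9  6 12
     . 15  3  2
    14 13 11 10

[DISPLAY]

                                              
                                              
                                              
                                              
                                              
                                              
━━━━━━━━━━━━━━━━━━━━━━━┓                      
                       ┃┓                     
───────────────────────┨┃                     
┬────┐                 ┃┨                     
│  8 │                 ┃┃                     
┼────┤                 ┃┃                     
│ 12 │                 ┃┃                     
┼────┤                 ┃┃                     


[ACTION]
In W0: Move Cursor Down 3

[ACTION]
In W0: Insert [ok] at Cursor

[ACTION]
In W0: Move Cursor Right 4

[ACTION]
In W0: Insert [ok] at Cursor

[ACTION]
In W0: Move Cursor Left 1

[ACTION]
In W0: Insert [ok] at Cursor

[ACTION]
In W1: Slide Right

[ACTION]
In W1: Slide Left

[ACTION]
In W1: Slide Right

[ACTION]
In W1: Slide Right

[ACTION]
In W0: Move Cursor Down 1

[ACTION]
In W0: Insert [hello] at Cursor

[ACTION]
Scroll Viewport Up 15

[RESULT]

                                              
                                              
                                              
                                              
                                              
                                              
                                              
━━━━━━━━━━━━━━━━━━━━━━━┓                      
                       ┃┓                     
───────────────────────┨┃                     
┬────┐                 ┃┨                     
│  8 │                 ┃┃                     
┼────┤                 ┃┃                     
│ 12 │                 ┃┃                     


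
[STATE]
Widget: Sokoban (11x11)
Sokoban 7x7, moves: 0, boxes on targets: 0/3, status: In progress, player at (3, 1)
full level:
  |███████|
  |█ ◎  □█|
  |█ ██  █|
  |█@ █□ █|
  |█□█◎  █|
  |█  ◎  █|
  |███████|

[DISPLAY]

███████    
█ ◎  □█    
█ ██  █    
█@ █□ █    
█□█◎  █    
█  ◎  █    
███████    
Moves: 0  0
           
           
           


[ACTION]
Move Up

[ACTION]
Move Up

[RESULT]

███████    
█@◎  □█    
█ ██  █    
█  █□ █    
█□█◎  █    
█  ◎  █    
███████    
Moves: 2  0
           
           
           


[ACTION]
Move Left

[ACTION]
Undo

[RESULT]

███████    
█ ◎  □█    
█@██  █    
█  █□ █    
█□█◎  █    
█  ◎  █    
███████    
Moves: 1  0
           
           
           


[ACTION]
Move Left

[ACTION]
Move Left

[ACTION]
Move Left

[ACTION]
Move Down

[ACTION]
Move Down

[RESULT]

███████    
█ ◎  □█    
█ ██  █    
█  █□ █    
█@█◎  █    
█□ ◎  █    
███████    
Moves: 3  0
           
           
           


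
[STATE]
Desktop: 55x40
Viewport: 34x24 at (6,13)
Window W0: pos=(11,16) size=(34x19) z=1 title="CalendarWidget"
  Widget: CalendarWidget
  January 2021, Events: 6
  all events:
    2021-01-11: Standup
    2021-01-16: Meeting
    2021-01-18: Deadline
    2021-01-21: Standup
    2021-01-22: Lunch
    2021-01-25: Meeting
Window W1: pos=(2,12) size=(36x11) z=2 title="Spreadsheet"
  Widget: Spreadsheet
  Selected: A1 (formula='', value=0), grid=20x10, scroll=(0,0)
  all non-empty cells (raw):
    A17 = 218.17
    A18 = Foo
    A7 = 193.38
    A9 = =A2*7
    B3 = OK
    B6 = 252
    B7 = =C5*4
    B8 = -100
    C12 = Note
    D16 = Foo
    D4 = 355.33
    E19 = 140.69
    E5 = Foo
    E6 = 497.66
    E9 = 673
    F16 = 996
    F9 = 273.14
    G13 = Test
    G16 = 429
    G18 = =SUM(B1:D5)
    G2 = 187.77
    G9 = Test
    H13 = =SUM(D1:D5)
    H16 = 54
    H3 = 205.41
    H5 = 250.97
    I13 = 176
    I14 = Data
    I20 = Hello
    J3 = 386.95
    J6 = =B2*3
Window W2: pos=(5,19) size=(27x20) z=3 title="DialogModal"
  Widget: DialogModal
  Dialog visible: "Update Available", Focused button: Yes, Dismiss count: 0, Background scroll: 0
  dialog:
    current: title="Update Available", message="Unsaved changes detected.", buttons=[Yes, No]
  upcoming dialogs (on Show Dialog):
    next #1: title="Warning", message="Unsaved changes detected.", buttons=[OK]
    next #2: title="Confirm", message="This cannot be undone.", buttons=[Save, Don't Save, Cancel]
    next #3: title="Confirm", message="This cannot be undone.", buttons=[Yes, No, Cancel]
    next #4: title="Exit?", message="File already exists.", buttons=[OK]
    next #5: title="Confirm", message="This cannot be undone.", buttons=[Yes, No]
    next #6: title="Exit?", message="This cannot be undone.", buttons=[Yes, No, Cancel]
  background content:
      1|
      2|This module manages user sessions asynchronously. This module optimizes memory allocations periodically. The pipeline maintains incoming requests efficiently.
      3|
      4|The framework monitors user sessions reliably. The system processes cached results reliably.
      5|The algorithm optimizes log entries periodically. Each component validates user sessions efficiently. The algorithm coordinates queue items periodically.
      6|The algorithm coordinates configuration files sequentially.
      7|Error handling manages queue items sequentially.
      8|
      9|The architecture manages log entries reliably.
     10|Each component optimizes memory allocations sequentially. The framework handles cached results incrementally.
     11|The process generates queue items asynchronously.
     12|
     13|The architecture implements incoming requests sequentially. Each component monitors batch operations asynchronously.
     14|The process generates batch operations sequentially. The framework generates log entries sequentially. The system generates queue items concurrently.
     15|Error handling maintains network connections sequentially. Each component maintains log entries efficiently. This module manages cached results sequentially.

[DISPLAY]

readsheet                      ┃  
───────────────────────────────┨  
                               ┃  
    A       B       C       D  ┃━━
-------------------------------┃  
      [0]       0       0      ┃──
━━━━━━━━━━━━━━━━━━━━━━━━━┓     ┃  
 DialogModal             ┃     ┃  
─────────────────────────┨ 355.┃  
                         ┃━━━━━┛  
This module manages user ┃17      
                         ┃ 24     
The framework monitors us┃1       
The algorithm optimizes l┃        
Th┌───────────────────┐es┃        
Er│  Update Available │qu┃        
  │Unsaved changes det│  ┃        
Th│     [Yes]  No     │s ┃        
Ea└───────────────────┘s ┃        
The process generates que┃        
                         ┃        
The architecture implemen┃━━━━━━━━
The process generates bat┃        
Error handling maintains ┃        


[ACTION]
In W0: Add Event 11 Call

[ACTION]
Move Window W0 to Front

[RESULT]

readsheet                      ┃  
───────────────────────────────┨  
                               ┃  
    A┏━━━━━━━━━━━━━━━━━━━━━━━━━━━━
-----┃ CalendarWidget             
     ┠────────────────────────────
━━━━━┃          January 2021      
 Dial┃Mo Tu We Th Fr Sa Su        
─────┃             1  2  3        
     ┃ 4  5  6  7  8  9 10        
This ┃11* 12 13 14 15 16* 17      
     ┃18* 19 20 21* 22* 23 24     
The f┃25* 26 27 28 29 30 31       
The a┃                            
Th┌──┃                            
Er│  ┃                            
  │Un┃                            
Th│  ┃                            
Ea└──┃                            
The p┃                            
     ┃                            
The a┗━━━━━━━━━━━━━━━━━━━━━━━━━━━━
The process generates bat┃        
Error handling maintains ┃        


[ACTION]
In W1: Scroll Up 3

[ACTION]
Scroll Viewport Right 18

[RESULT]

                ┃                 
────────────────┨                 
                ┃                 
━━━━━━━━━━━━━━━━━━━━━━━┓          
Widget                 ┃          
───────────────────────┨          
 January 2021          ┃          
Th Fr Sa Su            ┃          
    1  2  3            ┃          
 7  8  9 10            ┃          
 14 15 16* 17          ┃          
 21* 22* 23 24         ┃          
 28 29 30 31           ┃          
                       ┃          
                       ┃          
                       ┃          
                       ┃          
                       ┃          
                       ┃          
                       ┃          
                       ┃          
━━━━━━━━━━━━━━━━━━━━━━━┛          
erates bat┃                       
maintains ┃                       


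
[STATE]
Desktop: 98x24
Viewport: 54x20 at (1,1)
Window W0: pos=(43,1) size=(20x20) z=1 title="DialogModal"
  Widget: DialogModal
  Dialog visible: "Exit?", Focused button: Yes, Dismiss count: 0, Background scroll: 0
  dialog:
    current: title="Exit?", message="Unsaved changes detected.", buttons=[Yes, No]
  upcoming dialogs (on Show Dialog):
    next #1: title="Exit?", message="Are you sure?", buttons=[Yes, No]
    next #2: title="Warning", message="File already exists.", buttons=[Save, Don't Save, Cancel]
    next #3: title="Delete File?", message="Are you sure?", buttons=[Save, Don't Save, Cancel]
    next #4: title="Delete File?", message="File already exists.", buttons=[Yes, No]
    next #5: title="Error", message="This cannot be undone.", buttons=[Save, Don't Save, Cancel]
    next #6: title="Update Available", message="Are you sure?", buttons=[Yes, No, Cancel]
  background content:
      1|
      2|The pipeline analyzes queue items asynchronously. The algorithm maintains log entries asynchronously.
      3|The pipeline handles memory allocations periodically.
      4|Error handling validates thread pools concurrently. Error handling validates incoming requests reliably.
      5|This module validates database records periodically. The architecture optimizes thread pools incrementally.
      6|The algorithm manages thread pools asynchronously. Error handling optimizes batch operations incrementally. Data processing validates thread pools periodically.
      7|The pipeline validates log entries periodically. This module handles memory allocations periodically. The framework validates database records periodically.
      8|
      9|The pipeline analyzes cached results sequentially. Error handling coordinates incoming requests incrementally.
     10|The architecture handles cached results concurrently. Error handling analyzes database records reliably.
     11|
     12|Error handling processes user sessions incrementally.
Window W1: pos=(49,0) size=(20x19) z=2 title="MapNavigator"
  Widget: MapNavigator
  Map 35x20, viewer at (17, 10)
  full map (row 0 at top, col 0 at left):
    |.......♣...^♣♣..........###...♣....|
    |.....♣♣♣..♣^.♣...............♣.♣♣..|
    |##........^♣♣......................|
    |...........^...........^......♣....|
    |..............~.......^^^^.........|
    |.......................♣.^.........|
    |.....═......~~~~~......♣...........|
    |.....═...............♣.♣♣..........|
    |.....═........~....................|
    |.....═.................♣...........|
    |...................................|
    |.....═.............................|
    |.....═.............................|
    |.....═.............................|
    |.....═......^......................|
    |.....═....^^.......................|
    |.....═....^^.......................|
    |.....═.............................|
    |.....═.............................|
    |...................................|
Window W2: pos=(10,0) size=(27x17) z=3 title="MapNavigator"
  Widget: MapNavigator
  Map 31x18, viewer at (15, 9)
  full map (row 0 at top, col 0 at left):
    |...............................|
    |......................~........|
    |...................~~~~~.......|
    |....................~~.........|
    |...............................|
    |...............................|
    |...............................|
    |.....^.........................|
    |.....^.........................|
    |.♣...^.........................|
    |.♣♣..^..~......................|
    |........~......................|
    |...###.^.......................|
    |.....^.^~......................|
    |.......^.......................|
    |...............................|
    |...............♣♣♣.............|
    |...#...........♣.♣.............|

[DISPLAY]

         ┃ MapNavigator            ┃      ┏━━━━━┃ MapN
         ┠─────────────────────────┨      ┃ Dial┠─────
         ┃.................~~......┃      ┠─────┃...^.
         ┃.........................┃      ┃     ┃.....
         ┃.........................┃      ┃The p┃.....
         ┃.........................┃      ┃The p┃....~
         ┃..^......................┃      ┃Error┃.....
         ┃..^......................┃      ┃This ┃.....
         ┃..^.........@............┃      ┃Th┌──┃.....
         ┃..^..~...................┃      ┃Th│  ┃.....
         ┃.....~...................┃      ┃  │Un┃.....
         ┃###.^....................┃      ┃Th│ [┃.....
         ┃..^.^~...................┃      ┃Th└──┃.....
         ┃....^....................┃      ┃     ┃....^
         ┃.........................┃      ┃Error┃..^^.
         ┗━━━━━━━━━━━━━━━━━━━━━━━━━┛      ┃     ┃..^^.
                                          ┃     ┃.....
                                          ┃     ┗━━━━━
                                          ┃           
                                          ┗━━━━━━━━━━━


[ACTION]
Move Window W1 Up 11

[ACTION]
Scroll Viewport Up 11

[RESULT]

         ┏━━━━━━━━━━━━━━━━━━━━━━━━━┓            ┏━━━━━
         ┃ MapNavigator            ┃      ┏━━━━━┃ MapN
         ┠─────────────────────────┨      ┃ Dial┠─────
         ┃.................~~......┃      ┠─────┃...^.
         ┃.........................┃      ┃     ┃.....
         ┃.........................┃      ┃The p┃.....
         ┃.........................┃      ┃The p┃....~
         ┃..^......................┃      ┃Error┃.....
         ┃..^......................┃      ┃This ┃.....
         ┃..^.........@............┃      ┃Th┌──┃.....
         ┃..^..~...................┃      ┃Th│  ┃.....
         ┃.....~...................┃      ┃  │Un┃.....
         ┃###.^....................┃      ┃Th│ [┃.....
         ┃..^.^~...................┃      ┃Th└──┃.....
         ┃....^....................┃      ┃     ┃....^
         ┃.........................┃      ┃Error┃..^^.
         ┗━━━━━━━━━━━━━━━━━━━━━━━━━┛      ┃     ┃..^^.
                                          ┃     ┃.....
                                          ┃     ┗━━━━━
                                          ┃           


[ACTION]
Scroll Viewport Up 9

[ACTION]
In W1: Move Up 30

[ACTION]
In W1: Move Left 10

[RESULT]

         ┏━━━━━━━━━━━━━━━━━━━━━━━━━┓            ┏━━━━━
         ┃ MapNavigator            ┃      ┏━━━━━┃ MapN
         ┠─────────────────────────┨      ┃ Dial┠─────
         ┃.................~~......┃      ┠─────┃     
         ┃.........................┃      ┃     ┃     
         ┃.........................┃      ┃The p┃     
         ┃.........................┃      ┃The p┃     
         ┃..^......................┃      ┃Error┃     
         ┃..^......................┃      ┃This ┃     
         ┃..^.........@............┃      ┃Th┌──┃     
         ┃..^..~...................┃      ┃Th│  ┃  ...
         ┃.....~...................┃      ┃  │Un┃  ...
         ┃###.^....................┃      ┃Th│ [┃  ##.
         ┃..^.^~...................┃      ┃Th└──┃  ...
         ┃....^....................┃      ┃     ┃  ...
         ┃.........................┃      ┃Error┃  ...
         ┗━━━━━━━━━━━━━━━━━━━━━━━━━┛      ┃     ┃  ...
                                          ┃     ┃  ...
                                          ┃     ┗━━━━━
                                          ┃           


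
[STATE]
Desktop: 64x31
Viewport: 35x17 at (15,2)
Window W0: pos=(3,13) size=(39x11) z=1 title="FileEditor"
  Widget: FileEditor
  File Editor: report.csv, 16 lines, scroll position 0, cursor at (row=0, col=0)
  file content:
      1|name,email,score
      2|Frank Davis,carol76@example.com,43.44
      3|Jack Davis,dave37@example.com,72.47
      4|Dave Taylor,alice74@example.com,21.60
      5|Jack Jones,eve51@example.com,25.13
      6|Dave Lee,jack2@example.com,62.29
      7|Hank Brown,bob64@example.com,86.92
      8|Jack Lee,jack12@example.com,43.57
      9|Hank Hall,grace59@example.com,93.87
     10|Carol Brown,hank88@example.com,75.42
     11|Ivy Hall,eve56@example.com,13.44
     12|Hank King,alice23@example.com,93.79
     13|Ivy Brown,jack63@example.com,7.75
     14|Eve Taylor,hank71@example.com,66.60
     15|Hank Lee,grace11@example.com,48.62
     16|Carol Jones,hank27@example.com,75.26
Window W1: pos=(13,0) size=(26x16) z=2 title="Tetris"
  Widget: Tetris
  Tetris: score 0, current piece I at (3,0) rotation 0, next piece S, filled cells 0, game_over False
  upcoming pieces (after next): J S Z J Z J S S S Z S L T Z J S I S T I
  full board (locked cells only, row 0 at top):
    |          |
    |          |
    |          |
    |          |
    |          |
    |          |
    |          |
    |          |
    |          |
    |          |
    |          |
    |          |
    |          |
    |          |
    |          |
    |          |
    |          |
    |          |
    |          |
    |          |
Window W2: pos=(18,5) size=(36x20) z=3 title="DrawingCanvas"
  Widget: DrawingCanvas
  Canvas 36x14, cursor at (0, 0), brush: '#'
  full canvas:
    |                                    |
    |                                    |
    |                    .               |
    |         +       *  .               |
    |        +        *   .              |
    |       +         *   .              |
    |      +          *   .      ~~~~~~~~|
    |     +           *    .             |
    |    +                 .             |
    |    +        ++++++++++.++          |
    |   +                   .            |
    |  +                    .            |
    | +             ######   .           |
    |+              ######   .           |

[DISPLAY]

───────────────────────┨           
         │Next:        ┃           
         │ ░░          ┃           
   ┏━━━━━━━━━━━━━━━━━━━━━━━━━━━━━━━
   ┃ DrawingCanvas                 
   ┠───────────────────────────────
   ┃+                              
   ┃                               
   ┃                    .          
   ┃         +       *  .          
   ┃        +        *   .         
   ┃       +         *   .         
   ┃      +          *   .      ~~~
━━━┃     +           *    .        
sco┃    +                 .        
,ca┃    +        ++++++++++.++     
dav┃   +                   .       


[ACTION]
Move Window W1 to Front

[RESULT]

───────────────────────┨           
         │Next:        ┃           
         │ ░░          ┃           
         │░░           ┃━━━━━━━━━━━
         │             ┃           
         │             ┃───────────
         │             ┃           
         │Score:       ┃           
         │0            ┃.          
         │             ┃.          
         │             ┃ .         
         │             ┃ .         
         │             ┃ .      ~~~
━━━━━━━━━━━━━━━━━━━━━━━┛  .        
sco┃    +                 .        
,ca┃    +        ++++++++++.++     
dav┃   +                   .       


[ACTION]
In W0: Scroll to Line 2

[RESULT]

───────────────────────┨           
         │Next:        ┃           
         │ ░░          ┃           
         │░░           ┃━━━━━━━━━━━
         │             ┃           
         │             ┃───────────
         │             ┃           
         │Score:       ┃           
         │0            ┃.          
         │             ┃.          
         │             ┃ .         
         │             ┃ .         
         │             ┃ .      ~~~
━━━━━━━━━━━━━━━━━━━━━━━┛  .        
,ca┃    +                 .        
dav┃    +        ++++++++++.++     
,al┃   +                   .       


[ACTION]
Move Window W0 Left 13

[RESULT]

───────────────────────┨           
         │Next:        ┃           
         │ ░░          ┃           
         │░░           ┃━━━━━━━━━━━
         │             ┃           
         │             ┃───────────
         │             ┃           
         │Score:       ┃           
         │0            ┃.          
         │             ┃.          
         │             ┃ .         
         │             ┃ .         
         │             ┃ .      ~~~
━━━━━━━━━━━━━━━━━━━━━━━┛  .        
rol┃    +                 .        
e37┃    +        ++++++++++.++     
ice┃   +                   .       


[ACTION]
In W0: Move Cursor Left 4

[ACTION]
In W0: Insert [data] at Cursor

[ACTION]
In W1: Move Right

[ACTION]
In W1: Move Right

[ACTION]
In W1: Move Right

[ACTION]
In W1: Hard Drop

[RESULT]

───────────────────────┨           
         │Next:        ┃           
         │█            ┃           
         │███          ┃━━━━━━━━━━━
         │             ┃           
         │             ┃───────────
         │             ┃           
         │Score:       ┃           
         │0            ┃.          
         │             ┃.          
         │             ┃ .         
         │             ┃ .         
     ████│             ┃ .      ~~~
━━━━━━━━━━━━━━━━━━━━━━━┛  .        
rol┃    +                 .        
e37┃    +        ++++++++++.++     
ice┃   +                   .       


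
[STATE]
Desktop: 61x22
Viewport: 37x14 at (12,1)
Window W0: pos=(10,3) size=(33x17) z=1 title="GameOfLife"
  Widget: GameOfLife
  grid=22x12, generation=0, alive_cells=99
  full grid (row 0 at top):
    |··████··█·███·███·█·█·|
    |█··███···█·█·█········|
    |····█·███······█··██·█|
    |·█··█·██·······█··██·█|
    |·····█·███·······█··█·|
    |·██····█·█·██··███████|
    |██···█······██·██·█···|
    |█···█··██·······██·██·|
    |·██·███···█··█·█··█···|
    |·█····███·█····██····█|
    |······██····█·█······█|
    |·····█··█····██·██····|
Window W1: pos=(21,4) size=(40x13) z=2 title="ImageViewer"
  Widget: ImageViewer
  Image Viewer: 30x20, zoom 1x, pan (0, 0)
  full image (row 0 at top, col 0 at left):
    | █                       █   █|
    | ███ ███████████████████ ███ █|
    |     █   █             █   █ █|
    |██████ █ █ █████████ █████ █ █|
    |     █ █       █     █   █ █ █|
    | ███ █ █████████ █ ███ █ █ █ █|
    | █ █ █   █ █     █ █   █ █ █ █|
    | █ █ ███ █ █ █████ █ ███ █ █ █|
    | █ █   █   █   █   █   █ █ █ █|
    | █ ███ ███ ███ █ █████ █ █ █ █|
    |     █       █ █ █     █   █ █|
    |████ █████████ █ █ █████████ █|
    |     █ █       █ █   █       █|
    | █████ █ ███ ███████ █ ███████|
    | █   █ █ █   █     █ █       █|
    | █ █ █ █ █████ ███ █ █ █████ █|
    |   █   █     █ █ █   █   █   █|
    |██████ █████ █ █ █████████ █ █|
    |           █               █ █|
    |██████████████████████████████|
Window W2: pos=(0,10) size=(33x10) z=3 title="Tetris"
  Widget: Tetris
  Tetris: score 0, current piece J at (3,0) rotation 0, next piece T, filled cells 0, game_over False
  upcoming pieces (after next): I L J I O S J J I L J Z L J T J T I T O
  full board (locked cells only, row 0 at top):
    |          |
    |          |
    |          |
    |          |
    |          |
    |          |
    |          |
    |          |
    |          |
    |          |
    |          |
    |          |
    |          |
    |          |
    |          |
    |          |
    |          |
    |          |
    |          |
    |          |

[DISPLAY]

                                     
                                     
━━━━━━━━━━━━━━━━━━━━━━━━━━━━━━┓      
GameOfLif┏━━━━━━━━━━━━━━━━━━━━━━━━━━━
─────────┃ ImageViewer               
en: 0    ┠───────────────────────────
·████··█·┃ █                       █ 
··███···█┃ ███ ███████████████████ ██
···█·███·┃     █   █             █   
━━━━━━━━━━━━━━━━━━━━┓█████████ █████ 
                    ┃    █     █   █ 
────────────────────┨█████ █ ███ █ █ 
Next:               ┃█     █ █   █ █ 
 ▒                  ┃█ █████ █ ███ █ 


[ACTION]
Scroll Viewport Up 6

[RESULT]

                                     
                                     
                                     
━━━━━━━━━━━━━━━━━━━━━━━━━━━━━━┓      
GameOfLif┏━━━━━━━━━━━━━━━━━━━━━━━━━━━
─────────┃ ImageViewer               
en: 0    ┠───────────────────────────
·████··█·┃ █                       █ 
··███···█┃ ███ ███████████████████ ██
···█·███·┃     █   █             █   
━━━━━━━━━━━━━━━━━━━━┓█████████ █████ 
                    ┃    █     █   █ 
────────────────────┨█████ █ ███ █ █ 
Next:               ┃█     █ █   █ █ 


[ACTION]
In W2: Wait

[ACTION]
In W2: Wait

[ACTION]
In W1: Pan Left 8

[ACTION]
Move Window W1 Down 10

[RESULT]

                                     
                                     
                                     
━━━━━━━━━━━━━━━━━━━━━━━━━━━━━━┓      
GameOfLife                    ┃      
──────────────────────────────┨      
en: 0                         ┃      
·████··█·███·███·█·█·         ┃      
··███···█·█·█········         ┃      
···█·███·┏━━━━━━━━━━━━━━━━━━━━━━━━━━━
━━━━━━━━━━━━━━━━━━━━┓r               
                    ┃────────────────
────────────────────┨              █ 
Next:               ┃█████████████ ██


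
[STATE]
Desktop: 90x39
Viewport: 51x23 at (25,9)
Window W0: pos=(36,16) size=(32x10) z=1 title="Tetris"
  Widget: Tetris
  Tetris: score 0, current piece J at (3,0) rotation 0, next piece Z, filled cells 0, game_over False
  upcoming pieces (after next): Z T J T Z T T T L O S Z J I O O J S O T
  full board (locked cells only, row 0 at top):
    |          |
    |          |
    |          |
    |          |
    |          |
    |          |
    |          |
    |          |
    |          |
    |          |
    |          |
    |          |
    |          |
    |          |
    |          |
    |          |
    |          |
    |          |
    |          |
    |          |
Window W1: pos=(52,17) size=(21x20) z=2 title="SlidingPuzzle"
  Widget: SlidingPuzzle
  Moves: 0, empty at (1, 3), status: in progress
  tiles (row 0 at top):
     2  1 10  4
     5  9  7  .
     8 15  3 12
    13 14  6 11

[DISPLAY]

                                                   
                                                   
                                                   
                                                   
                                                   
                                                   
                                                   
           ┏━━━━━━━━━━━━━━━━━━━━━━━━━━━━━━┓        
           ┃ Tetris        ┏━━━━━━━━━━━━━━━━━━━┓   
           ┠───────────────┃ SlidingPuzzle     ┃   
           ┃          │Next┠───────────────────┨   
           ┃          │▓▓  ┃┌────┬────┬────┬───┃   
           ┃          │ ▓▓ ┃│  2 │  1 │ 10 │  4┃   
           ┃          │    ┃├────┼────┼────┼───┃   
           ┃          │    ┃│  5 │  9 │  7 │   ┃   
           ┃          │    ┃├────┼────┼────┼───┃   
           ┗━━━━━━━━━━━━━━━┃│  8 │ 15 │  3 │ 12┃   
                           ┃├────┼────┼────┼───┃   
                           ┃│ 13 │ 14 │  6 │ 11┃   
                           ┃└────┴────┴────┴───┃   
                           ┃Moves: 0           ┃   
                           ┃                   ┃   
                           ┃                   ┃   


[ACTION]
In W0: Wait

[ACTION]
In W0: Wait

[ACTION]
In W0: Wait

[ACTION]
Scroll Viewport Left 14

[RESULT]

                                                   
                                                   
                                                   
                                                   
                                                   
                                                   
                                                   
                         ┏━━━━━━━━━━━━━━━━━━━━━━━━━
                         ┃ Tetris        ┏━━━━━━━━━
                         ┠───────────────┃ SlidingP
                         ┃          │Next┠─────────
                         ┃          │▓▓  ┃┌────┬───
                         ┃          │ ▓▓ ┃│  2 │  1
                         ┃          │    ┃├────┼───
                         ┃          │    ┃│  5 │  9
                         ┃          │    ┃├────┼───
                         ┗━━━━━━━━━━━━━━━┃│  8 │ 15
                                         ┃├────┼───
                                         ┃│ 13 │ 14
                                         ┃└────┴───
                                         ┃Moves: 0 
                                         ┃         
                                         ┃         


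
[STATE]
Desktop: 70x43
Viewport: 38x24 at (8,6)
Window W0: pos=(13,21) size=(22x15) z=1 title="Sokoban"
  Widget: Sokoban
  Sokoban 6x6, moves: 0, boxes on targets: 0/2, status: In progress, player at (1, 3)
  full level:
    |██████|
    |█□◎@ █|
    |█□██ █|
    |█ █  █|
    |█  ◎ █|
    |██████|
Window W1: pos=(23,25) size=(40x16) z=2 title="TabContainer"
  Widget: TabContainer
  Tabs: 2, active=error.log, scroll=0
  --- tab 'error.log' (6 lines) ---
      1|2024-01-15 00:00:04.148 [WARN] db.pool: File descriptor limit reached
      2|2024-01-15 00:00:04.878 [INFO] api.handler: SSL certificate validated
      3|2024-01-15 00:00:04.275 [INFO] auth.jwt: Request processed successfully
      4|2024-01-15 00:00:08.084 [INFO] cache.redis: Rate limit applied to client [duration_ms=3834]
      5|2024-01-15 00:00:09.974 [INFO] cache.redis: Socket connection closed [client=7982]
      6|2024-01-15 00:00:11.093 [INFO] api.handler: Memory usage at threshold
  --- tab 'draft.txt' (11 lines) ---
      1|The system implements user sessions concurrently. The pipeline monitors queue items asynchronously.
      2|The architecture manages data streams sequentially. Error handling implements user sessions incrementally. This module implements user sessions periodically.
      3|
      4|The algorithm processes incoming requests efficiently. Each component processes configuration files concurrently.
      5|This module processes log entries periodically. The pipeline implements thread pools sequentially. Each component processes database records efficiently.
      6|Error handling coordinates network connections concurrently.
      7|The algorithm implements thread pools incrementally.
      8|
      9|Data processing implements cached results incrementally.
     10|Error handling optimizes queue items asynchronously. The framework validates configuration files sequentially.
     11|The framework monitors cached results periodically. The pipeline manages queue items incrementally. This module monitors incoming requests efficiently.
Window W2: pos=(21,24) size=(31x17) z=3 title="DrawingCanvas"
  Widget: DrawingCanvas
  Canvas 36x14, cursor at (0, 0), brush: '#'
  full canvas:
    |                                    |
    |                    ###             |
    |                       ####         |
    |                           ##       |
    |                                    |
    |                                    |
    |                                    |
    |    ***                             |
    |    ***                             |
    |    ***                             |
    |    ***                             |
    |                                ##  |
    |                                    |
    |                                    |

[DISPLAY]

                                      
                                      
                                      
                                      
                                      
                                      
                                      
                                      
                                      
                                      
                                      
                                      
                                      
                                      
                                      
     ┏━━━━━━━━━━━━━━━━━━━━┓           
     ┃ Sokoban            ┃           
     ┠────────────────────┨           
     ┃██████ ┏━━━━━━━━━━━━━━━━━━━━━━━━
     ┃█□◎@ █ ┃ DrawingCanvas          
     ┃█□██ █ ┠────────────────────────
     ┃█ █  █ ┃+                       
     ┃█  ◎ █ ┃                    ### 
     ┃██████ ┃                       #


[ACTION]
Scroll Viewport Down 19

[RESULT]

                                      
                                      
     ┏━━━━━━━━━━━━━━━━━━━━┓           
     ┃ Sokoban            ┃           
     ┠────────────────────┨           
     ┃██████ ┏━━━━━━━━━━━━━━━━━━━━━━━━
     ┃█□◎@ █ ┃ DrawingCanvas          
     ┃█□██ █ ┠────────────────────────
     ┃█ █  █ ┃+                       
     ┃█  ◎ █ ┃                    ### 
     ┃██████ ┃                       #
     ┃Moves: ┃                        
     ┃       ┃                        
     ┃       ┃                        
     ┃       ┃                        
     ┃       ┃    ***                 
     ┗━━━━━━━┃    ***                 
             ┃    ***                 
             ┃    ***                 
             ┃                        
             ┃                        
             ┗━━━━━━━━━━━━━━━━━━━━━━━━
                                      
                                      


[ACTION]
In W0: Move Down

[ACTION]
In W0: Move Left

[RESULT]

                                      
                                      
     ┏━━━━━━━━━━━━━━━━━━━━┓           
     ┃ Sokoban            ┃           
     ┠────────────────────┨           
     ┃██████ ┏━━━━━━━━━━━━━━━━━━━━━━━━
     ┃█□+  █ ┃ DrawingCanvas          
     ┃█□██ █ ┠────────────────────────
     ┃█ █  █ ┃+                       
     ┃█  ◎ █ ┃                    ### 
     ┃██████ ┃                       #
     ┃Moves: ┃                        
     ┃       ┃                        
     ┃       ┃                        
     ┃       ┃                        
     ┃       ┃    ***                 
     ┗━━━━━━━┃    ***                 
             ┃    ***                 
             ┃    ***                 
             ┃                        
             ┃                        
             ┗━━━━━━━━━━━━━━━━━━━━━━━━
                                      
                                      
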